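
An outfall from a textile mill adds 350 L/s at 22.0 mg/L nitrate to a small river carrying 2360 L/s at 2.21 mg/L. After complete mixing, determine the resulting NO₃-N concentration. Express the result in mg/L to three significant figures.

350 L/s = 0.35 m³/s.
2360 L/s = 2.36 m³/s.
By mass balance at complete mixing, C = (0.35·22 + 2.36·2.21) / (0.35 + 2.36) = 12.92/2.71 = 4.766 mg/L.

4.77 mg/L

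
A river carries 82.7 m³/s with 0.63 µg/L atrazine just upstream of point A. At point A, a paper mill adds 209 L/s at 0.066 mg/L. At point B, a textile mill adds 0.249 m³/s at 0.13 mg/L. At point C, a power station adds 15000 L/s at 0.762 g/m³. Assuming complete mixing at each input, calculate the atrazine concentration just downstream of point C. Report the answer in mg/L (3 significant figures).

0.63 µg/L = 0.00063 mg/L.
209 L/s = 0.209 m³/s.
After input A: C = (82.7·0.00063 + 0.209·0.066) / 82.91 = 0.0007948 mg/L.
After input B: C = (82.91·0.0007948 + 0.249·0.13) / 83.16 = 0.001182 mg/L.
15000 L/s = 15 m³/s.
After input C: C = (83.16·0.001182 + 15·0.762) / 98.16 = 0.1174 mg/L.

0.117 mg/L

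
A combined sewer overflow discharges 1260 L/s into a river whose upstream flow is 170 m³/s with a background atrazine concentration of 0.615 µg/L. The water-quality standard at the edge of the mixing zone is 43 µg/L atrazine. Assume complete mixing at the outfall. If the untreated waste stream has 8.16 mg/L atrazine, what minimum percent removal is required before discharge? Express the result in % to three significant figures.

29.4 %

1260 L/s = 1.26 m³/s.
0.615 µg/L = 0.000615 mg/L.
43 µg/L = 0.043 mg/L.
Mass balance: 0.043·171.3 = 1.26·Cₑ + 170·0.000615.
Cₑ = (7.364 − 0.1046) / 1.26 = 5.762 mg/L.
Required removal = 1 − 5.762/8.16 = 29.39 %.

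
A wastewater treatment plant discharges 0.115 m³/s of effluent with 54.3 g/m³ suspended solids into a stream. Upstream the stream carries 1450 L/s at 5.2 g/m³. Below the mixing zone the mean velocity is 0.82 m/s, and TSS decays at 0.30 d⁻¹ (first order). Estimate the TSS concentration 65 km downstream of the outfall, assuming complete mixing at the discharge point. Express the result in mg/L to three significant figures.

1450 L/s = 1.45 m³/s.
After complete mixing, C₀ = (0.115·54.3 + 1.45·5.2) / 1.565 = 8.808 mg/L.
Travel time t = 6.5e+04 m / 0.82 m/s = 7.927e+04 s = 0.9175 d.
C = 8.808·exp(−0.30·0.9175) = 8.808·0.7594 = 6.689 mg/L.

6.69 mg/L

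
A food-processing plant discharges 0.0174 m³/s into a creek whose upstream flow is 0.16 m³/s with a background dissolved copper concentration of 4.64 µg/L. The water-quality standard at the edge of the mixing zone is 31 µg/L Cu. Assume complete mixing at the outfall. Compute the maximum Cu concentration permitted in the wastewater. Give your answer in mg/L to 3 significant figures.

4.64 µg/L = 0.00464 mg/L.
31 µg/L = 0.031 mg/L.
Mass balance: 0.031·0.1774 = 0.0174·Cₑ + 0.16·0.00464.
Cₑ = (0.005499 − 0.0007424) / 0.0174 = 0.2734 mg/L.

0.273 mg/L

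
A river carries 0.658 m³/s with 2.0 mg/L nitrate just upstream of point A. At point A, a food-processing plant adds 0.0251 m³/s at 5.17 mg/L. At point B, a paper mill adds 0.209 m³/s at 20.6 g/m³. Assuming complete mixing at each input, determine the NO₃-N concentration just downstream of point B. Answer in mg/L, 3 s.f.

After input A: C = (0.658·2 + 0.0251·5.17) / 0.6831 = 2.116 mg/L.
After input B: C = (0.6831·2.116 + 0.209·20.6) / 0.8921 = 6.447 mg/L.

6.45 mg/L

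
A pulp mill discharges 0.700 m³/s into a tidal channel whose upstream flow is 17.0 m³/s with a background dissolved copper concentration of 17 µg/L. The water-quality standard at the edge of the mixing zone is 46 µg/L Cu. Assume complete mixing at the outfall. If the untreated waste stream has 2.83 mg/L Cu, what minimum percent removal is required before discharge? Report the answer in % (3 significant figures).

17 µg/L = 0.017 mg/L.
46 µg/L = 0.046 mg/L.
Mass balance: 0.046·17.7 = 0.7·Cₑ + 17·0.017.
Cₑ = (0.8142 − 0.289) / 0.7 = 0.7503 mg/L.
Required removal = 1 − 0.7503/2.83 = 73.49 %.

73.5 %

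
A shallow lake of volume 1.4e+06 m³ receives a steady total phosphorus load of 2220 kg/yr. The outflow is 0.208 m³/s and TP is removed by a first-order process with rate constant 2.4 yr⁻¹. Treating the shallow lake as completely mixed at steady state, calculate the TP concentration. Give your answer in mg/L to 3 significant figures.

Outflow Q = 0.208 m³/s × 3.156e+07 s/yr = 6.564e+06 m³/yr.
Steady-state CSTR mass balance: W = Q·C + k·V·C, so C = W/(Q + kV).
Q + kV = 6.564e+06 + 2.4·1.4e+06 = 9.924e+06 m³/yr.
C = 2220/9.924e+06 = 0.0002237 kg/m³ = 0.2237 mg/L.

0.224 mg/L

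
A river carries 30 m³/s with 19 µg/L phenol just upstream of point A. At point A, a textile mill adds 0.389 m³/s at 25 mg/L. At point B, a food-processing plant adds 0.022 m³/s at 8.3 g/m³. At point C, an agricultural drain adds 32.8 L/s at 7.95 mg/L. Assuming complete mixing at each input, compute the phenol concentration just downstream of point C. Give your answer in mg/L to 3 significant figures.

0.353 mg/L

19 µg/L = 0.019 mg/L.
After input A: C = (30·0.019 + 0.389·25) / 30.39 = 0.3388 mg/L.
After input B: C = (30.39·0.3388 + 0.022·8.3) / 30.41 = 0.3445 mg/L.
32.8 L/s = 0.0328 m³/s.
After input C: C = (30.41·0.3445 + 0.0328·7.95) / 30.44 = 0.3527 mg/L.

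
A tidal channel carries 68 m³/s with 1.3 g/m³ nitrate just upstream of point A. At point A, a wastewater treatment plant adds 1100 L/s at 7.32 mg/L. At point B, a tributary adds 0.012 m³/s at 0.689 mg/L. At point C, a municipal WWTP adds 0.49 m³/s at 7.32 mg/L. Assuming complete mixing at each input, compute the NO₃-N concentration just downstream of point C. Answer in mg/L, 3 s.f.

1100 L/s = 1.1 m³/s.
After input A: C = (68·1.3 + 1.1·7.32) / 69.1 = 1.396 mg/L.
After input B: C = (69.1·1.396 + 0.012·0.689) / 69.11 = 1.396 mg/L.
After input C: C = (69.11·1.396 + 0.49·7.32) / 69.6 = 1.437 mg/L.

1.44 mg/L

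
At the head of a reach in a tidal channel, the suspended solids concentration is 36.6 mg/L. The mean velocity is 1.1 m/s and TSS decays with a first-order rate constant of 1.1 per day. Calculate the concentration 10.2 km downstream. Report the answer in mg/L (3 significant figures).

32.5 mg/L

Travel time t = 10.2 km / 1.1 m/s = 1.02e+04/1.1 = 9273 s = 0.1073 d.
First-order decay: C = 36.6·exp(−1.1·0.1073) = 36.6·0.8886 = 32.52 mg/L.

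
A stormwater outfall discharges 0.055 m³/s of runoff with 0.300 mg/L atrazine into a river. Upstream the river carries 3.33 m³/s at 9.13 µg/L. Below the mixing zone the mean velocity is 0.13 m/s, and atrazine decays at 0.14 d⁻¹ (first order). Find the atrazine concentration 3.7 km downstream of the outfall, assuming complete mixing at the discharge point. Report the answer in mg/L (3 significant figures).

9.13 µg/L = 0.00913 mg/L.
After complete mixing, C₀ = (0.055·0.3 + 3.33·0.00913) / 3.385 = 0.01386 mg/L.
Travel time t = 3700 m / 0.13 m/s = 2.846e+04 s = 0.3294 d.
C = 0.01386·exp(−0.14·0.3294) = 0.01386·0.9549 = 0.01323 mg/L.

0.0132 mg/L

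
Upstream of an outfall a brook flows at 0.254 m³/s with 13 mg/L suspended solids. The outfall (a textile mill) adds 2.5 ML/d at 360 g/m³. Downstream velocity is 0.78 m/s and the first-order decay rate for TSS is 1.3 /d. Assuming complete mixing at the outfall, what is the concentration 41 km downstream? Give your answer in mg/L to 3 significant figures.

2.5 ML/d = 0.02894 m³/s.
After complete mixing, C₀ = (0.02894·360 + 0.254·13) / 0.2829 = 48.49 mg/L.
Travel time t = 4.1e+04 m / 0.78 m/s = 5.256e+04 s = 0.6084 d.
C = 48.49·exp(−1.3·0.6084) = 48.49·0.4534 = 21.99 mg/L.

22.0 mg/L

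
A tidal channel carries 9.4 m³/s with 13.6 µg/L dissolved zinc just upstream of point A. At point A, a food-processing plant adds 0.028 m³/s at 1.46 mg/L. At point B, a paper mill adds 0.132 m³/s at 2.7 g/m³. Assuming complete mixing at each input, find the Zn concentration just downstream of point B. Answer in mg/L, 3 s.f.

13.6 µg/L = 0.0136 mg/L.
After input A: C = (9.4·0.0136 + 0.028·1.46) / 9.428 = 0.0179 mg/L.
After input B: C = (9.428·0.0179 + 0.132·2.7) / 9.56 = 0.05493 mg/L.

0.0549 mg/L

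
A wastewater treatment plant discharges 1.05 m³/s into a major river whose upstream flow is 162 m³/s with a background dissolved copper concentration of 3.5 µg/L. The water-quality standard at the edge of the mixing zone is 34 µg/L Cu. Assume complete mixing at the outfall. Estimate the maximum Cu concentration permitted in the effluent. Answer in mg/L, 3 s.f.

4.74 mg/L

3.5 µg/L = 0.0035 mg/L.
34 µg/L = 0.034 mg/L.
Mass balance: 0.034·163.1 = 1.05·Cₑ + 162·0.0035.
Cₑ = (5.544 − 0.567) / 1.05 = 4.74 mg/L.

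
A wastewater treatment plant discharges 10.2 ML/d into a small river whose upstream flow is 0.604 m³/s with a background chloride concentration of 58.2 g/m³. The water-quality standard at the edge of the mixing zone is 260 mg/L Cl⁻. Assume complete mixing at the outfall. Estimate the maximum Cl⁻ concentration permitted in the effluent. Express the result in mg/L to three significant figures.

10.2 ML/d = 0.1181 m³/s.
Mass balance: 260·0.7221 = 0.1181·Cₑ + 0.604·58.2.
Cₑ = (187.7 − 35.15) / 0.1181 = 1292 mg/L.

1290 mg/L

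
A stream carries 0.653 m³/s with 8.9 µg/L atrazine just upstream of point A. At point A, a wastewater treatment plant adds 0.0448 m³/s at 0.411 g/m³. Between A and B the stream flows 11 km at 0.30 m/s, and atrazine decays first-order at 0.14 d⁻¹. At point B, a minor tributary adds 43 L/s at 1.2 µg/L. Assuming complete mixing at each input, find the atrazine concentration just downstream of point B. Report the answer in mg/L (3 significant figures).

0.0309 mg/L

8.9 µg/L = 0.0089 mg/L.
After input A: C = (0.653·0.0089 + 0.0448·0.411) / 0.6978 = 0.03472 mg/L.
Over the 11 km reach to input B (t = 3.667e+04 s = 0.4244 d), decay gives C = 0.03472·exp(−0.14·0.4244) = 0.03271 mg/L.
43 L/s = 0.043 m³/s.
1.2 µg/L = 0.0012 mg/L.
After input B: C = (0.6978·0.03271 + 0.043·0.0012) / 0.7408 = 0.03088 mg/L.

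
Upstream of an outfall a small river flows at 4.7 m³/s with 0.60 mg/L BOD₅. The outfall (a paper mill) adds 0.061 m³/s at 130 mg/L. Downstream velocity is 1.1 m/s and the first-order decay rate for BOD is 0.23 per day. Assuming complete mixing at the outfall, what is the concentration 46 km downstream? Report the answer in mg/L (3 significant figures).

2.02 mg/L

After complete mixing, C₀ = (0.061·130 + 4.7·0.6) / 4.761 = 2.258 mg/L.
Travel time t = 4.6e+04 m / 1.1 m/s = 4.182e+04 s = 0.484 d.
C = 2.258·exp(−0.23·0.484) = 2.258·0.8947 = 2.02 mg/L.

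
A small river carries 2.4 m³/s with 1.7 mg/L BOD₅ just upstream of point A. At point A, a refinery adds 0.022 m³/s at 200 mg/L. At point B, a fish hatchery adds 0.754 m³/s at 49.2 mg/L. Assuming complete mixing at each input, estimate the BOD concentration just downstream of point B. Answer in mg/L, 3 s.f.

14.4 mg/L

After input A: C = (2.4·1.7 + 0.022·200) / 2.422 = 3.501 mg/L.
After input B: C = (2.422·3.501 + 0.754·49.2) / 3.176 = 14.35 mg/L.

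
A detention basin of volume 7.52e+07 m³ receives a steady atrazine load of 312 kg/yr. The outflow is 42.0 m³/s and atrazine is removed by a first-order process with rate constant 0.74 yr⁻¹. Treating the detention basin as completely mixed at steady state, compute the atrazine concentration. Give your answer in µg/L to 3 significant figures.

Outflow Q = 42.0 m³/s × 3.156e+07 s/yr = 1.325e+09 m³/yr.
Steady-state CSTR mass balance: W = Q·C + k·V·C, so C = W/(Q + kV).
Q + kV = 1.325e+09 + 0.74·7.52e+07 = 1.381e+09 m³/yr.
C = 312/1.381e+09 = 2.259e-07 kg/m³ = 0.0002259 mg/L = 0.2259 µg/L.

0.226 µg/L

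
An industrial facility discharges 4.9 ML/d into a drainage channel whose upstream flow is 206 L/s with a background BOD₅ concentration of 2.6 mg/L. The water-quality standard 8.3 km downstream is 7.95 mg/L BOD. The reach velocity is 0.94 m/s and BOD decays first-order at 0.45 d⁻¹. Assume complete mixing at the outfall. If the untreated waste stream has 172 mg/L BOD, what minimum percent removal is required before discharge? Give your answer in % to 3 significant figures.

4.9 ML/d = 0.05671 m³/s.
206 L/s = 0.206 m³/s.
Travel time to the compliance point: t = 8300/0.94 = 8830 s = 0.1022 d; decay factor exp(−0.45·0.1022) = 0.9551.
So the concentration just after mixing may be at most 7.95/0.9551 = 8.324 mg/L.
Mass balance: 8.324·0.2627 = 0.05671·Cₑ + 0.206·2.6.
Cₑ = (2.187 − 0.5356) / 0.05671 = 29.12 mg/L.
Required removal = 1 − 29.12/172 = 83.07 %.

83.1 %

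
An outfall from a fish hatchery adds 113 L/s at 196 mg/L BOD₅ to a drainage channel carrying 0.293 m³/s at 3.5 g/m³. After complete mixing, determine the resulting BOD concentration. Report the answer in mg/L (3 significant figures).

113 L/s = 0.113 m³/s.
Conservation of mass across the mixing zone: C = (0.113·196 + 0.293·3.5) / (0.113 + 0.293) = 23.17/0.406 = 57.08 mg/L.

57.1 mg/L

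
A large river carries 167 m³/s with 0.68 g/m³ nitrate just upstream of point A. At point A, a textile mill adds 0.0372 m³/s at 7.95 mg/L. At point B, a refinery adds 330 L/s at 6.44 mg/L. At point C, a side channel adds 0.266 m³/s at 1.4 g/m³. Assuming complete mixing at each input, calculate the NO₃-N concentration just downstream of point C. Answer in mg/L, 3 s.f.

After input A: C = (167·0.68 + 0.0372·7.95) / 167 = 0.6816 mg/L.
330 L/s = 0.33 m³/s.
After input B: C = (167·0.6816 + 0.33·6.44) / 167.4 = 0.693 mg/L.
After input C: C = (167.4·0.693 + 0.266·1.4) / 167.6 = 0.6941 mg/L.

0.694 mg/L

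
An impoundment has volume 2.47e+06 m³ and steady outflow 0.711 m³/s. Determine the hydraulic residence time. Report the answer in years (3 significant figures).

0.110 yr

Q = 0.711 m³/s × 3.156e+07 s/yr = 2.244e+07 m³/yr.
Hydraulic residence time τ = V/Q = 2.47e+06/2.244e+07 = 0.1101 yr.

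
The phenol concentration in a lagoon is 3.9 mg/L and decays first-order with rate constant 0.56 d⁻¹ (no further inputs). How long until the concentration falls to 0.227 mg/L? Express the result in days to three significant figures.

5.08 d

t = ln(C₀/C)/k = ln(3.9/0.227)/0.56 = 2.844/0.56 = 5.078 d.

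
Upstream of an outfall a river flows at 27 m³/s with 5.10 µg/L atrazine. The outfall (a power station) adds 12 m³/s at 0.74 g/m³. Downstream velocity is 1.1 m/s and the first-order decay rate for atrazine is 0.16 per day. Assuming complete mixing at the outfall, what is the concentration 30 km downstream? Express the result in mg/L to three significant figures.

0.220 mg/L

5.10 µg/L = 0.0051 mg/L.
After complete mixing, C₀ = (12·0.74 + 27·0.0051) / 39 = 0.2312 mg/L.
Travel time t = 3e+04 m / 1.1 m/s = 2.727e+04 s = 0.3157 d.
C = 0.2312·exp(−0.16·0.3157) = 0.2312·0.9507 = 0.2198 mg/L.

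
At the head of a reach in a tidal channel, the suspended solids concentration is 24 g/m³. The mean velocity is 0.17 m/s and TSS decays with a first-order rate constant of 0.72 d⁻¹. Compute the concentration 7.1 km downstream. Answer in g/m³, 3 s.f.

16.9 g/m³

Travel time t = 7.1 km / 0.17 m/s = 7100/0.17 = 4.176e+04 s = 0.4834 d.
First-order decay: C = 24·exp(−0.72·0.4834) = 24·0.7061 = 16.95 g/m³.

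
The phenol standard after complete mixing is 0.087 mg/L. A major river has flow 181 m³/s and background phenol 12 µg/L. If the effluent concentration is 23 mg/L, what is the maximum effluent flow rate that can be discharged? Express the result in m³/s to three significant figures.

12 µg/L = 0.012 mg/L.
Mass balance at complete mixing: C_std·(Q_w + Q_r) = Q_w·C_e + Q_r·C_b.
Rearranging, Q_w = Q_r·(C_std − C_b)/(C_e − C_std) = 181·(0.087 − 0.012) / (23 − 0.087) = 0.5925 m³/s.

0.592 m³/s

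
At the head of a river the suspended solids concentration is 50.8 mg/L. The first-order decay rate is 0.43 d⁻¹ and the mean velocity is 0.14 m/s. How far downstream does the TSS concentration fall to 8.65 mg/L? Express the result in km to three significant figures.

From C = C₀·e^(−kt), t = ln(C₀/C)/k = ln(50.8/8.65)/0.43 = 1.77/0.43 = 4.117 d.
Distance = v·t = 0.14 m/s × 3.557e+05 s = 4.98e+04 m = 49.8 km.

49.8 km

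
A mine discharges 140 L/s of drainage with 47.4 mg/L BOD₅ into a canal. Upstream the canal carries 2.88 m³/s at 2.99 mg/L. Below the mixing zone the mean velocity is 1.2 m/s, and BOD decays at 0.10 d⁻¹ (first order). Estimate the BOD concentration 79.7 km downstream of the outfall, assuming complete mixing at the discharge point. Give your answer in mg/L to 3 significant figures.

4.68 mg/L

140 L/s = 0.14 m³/s.
After complete mixing, C₀ = (0.14·47.4 + 2.88·2.99) / 3.02 = 5.049 mg/L.
Travel time t = 7.97e+04 m / 1.2 m/s = 6.642e+04 s = 0.7687 d.
C = 5.049·exp(−0.10·0.7687) = 5.049·0.926 = 4.675 mg/L.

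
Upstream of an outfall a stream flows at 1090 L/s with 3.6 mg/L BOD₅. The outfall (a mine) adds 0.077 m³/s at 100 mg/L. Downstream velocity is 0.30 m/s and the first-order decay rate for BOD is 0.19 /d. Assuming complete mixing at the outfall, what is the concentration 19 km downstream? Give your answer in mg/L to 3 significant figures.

1090 L/s = 1.09 m³/s.
After complete mixing, C₀ = (0.077·100 + 1.09·3.6) / 1.167 = 9.961 mg/L.
Travel time t = 1.9e+04 m / 0.30 m/s = 6.333e+04 s = 0.733 d.
C = 9.961·exp(−0.19·0.733) = 9.961·0.87 = 8.666 mg/L.

8.67 mg/L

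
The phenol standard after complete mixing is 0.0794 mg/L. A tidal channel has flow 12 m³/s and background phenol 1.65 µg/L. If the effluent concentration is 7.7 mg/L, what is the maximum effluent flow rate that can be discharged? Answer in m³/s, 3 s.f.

0.122 m³/s

1.65 µg/L = 0.00165 mg/L.
Mass balance at complete mixing: C_std·(Q_w + Q_r) = Q_w·C_e + Q_r·C_b.
Rearranging, Q_w = Q_r·(C_std − C_b)/(C_e − C_std) = 12·(0.0794 − 0.00165) / (7.7 − 0.0794) = 0.1224 m³/s.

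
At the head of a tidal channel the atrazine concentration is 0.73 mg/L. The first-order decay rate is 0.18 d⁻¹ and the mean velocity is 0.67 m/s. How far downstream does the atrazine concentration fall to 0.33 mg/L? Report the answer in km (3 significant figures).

From C = C₀·e^(−kt), t = ln(C₀/C)/k = ln(0.73/0.33)/0.18 = 0.794/0.18 = 4.411 d.
Distance = v·t = 0.67 m/s × 3.811e+05 s = 2.553e+05 m = 255.3 km.

255 km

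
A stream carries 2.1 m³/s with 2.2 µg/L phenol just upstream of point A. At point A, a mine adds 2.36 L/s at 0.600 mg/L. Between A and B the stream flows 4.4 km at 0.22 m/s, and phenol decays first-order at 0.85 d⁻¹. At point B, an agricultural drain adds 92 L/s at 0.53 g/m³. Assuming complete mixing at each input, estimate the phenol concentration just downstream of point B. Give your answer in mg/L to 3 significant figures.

0.0245 mg/L

2.2 µg/L = 0.0022 mg/L.
2.36 L/s = 0.00236 m³/s.
After input A: C = (2.1·0.0022 + 0.00236·0.6) / 2.102 = 0.002871 mg/L.
Over the 4.4 km reach to input B (t = 2e+04 s = 0.2315 d), decay gives C = 0.002871·exp(−0.85·0.2315) = 0.002358 mg/L.
92 L/s = 0.092 m³/s.
After input B: C = (2.102·0.002358 + 0.092·0.53) / 2.194 = 0.02448 mg/L.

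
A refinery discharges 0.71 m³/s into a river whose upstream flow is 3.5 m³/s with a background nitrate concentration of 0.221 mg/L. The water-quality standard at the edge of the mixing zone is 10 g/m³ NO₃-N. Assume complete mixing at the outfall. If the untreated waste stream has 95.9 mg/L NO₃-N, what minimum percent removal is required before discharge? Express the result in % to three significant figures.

39.3 %

Mass balance: 10·4.21 = 0.71·Cₑ + 3.5·0.221.
Cₑ = (42.1 − 0.7735) / 0.71 = 58.21 mg/L.
Required removal = 1 − 58.21/95.9 = 39.31 %.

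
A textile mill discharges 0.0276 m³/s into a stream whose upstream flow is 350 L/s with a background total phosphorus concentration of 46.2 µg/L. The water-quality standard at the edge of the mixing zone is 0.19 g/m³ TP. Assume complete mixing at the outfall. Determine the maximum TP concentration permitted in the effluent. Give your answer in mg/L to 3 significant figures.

350 L/s = 0.35 m³/s.
46.2 µg/L = 0.0462 mg/L.
Mass balance: 0.19·0.3776 = 0.0276·Cₑ + 0.35·0.0462.
Cₑ = (0.07174 − 0.01617) / 0.0276 = 2.014 mg/L.

2.01 mg/L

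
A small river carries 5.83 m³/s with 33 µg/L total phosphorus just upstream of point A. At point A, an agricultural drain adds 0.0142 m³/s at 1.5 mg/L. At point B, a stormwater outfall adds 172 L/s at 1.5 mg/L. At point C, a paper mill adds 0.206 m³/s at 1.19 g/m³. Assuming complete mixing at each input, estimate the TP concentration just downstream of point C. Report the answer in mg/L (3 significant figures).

33 µg/L = 0.033 mg/L.
After input A: C = (5.83·0.033 + 0.0142·1.5) / 5.844 = 0.03656 mg/L.
172 L/s = 0.172 m³/s.
After input B: C = (5.844·0.03656 + 0.172·1.5) / 6.016 = 0.0784 mg/L.
After input C: C = (6.016·0.0784 + 0.206·1.19) / 6.222 = 0.1152 mg/L.

0.115 mg/L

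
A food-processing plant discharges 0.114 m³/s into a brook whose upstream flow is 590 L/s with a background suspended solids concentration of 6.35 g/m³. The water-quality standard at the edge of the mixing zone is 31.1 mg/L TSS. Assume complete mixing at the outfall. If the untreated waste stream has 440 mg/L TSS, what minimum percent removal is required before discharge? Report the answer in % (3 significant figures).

63.8 %

590 L/s = 0.59 m³/s.
Mass balance: 31.1·0.704 = 0.114·Cₑ + 0.59·6.35.
Cₑ = (21.89 − 3.746) / 0.114 = 159.2 mg/L.
Required removal = 1 − 159.2/440 = 63.82 %.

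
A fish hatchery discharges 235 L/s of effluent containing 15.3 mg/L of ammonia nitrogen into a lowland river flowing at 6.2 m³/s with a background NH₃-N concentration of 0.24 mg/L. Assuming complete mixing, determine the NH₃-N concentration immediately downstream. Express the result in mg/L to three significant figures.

0.790 mg/L

235 L/s = 0.235 m³/s.
Flow-weighted mixing gives C = (0.235·15.3 + 6.2·0.24) / (0.235 + 6.2) = 5.084/6.435 = 0.79 mg/L.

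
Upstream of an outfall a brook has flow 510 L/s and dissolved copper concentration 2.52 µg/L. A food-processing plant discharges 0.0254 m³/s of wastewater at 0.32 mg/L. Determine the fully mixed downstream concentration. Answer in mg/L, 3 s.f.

510 L/s = 0.51 m³/s.
2.52 µg/L = 0.00252 mg/L.
Flow-weighted mixing gives C = (0.0254·0.32 + 0.51·0.00252) / (0.0254 + 0.51) = 0.009413/0.5354 = 0.01758 mg/L.

0.0176 mg/L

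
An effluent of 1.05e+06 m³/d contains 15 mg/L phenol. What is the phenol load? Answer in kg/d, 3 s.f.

15800 kg/d

1.05e+06 m³/d = 12.15 m³/s.
Mass flux = Q·C = 12.15 m³/s × 15 g/m³ = 182.3 g/s.
= 182.3 g/s × 86.4 = 1.575e+04 kg/d.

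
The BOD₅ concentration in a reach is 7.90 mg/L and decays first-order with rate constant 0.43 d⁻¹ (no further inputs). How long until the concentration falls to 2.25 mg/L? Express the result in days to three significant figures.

2.92 d

t = ln(C₀/C)/k = ln(7.90/2.25)/0.43 = 1.256/0.43 = 2.921 d.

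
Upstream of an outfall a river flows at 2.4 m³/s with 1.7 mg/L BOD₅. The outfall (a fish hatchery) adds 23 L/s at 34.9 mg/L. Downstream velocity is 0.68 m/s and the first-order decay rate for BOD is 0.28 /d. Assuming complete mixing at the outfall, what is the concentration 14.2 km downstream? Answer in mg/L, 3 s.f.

23 L/s = 0.023 m³/s.
After complete mixing, C₀ = (0.023·34.9 + 2.4·1.7) / 2.423 = 2.015 mg/L.
Travel time t = 1.42e+04 m / 0.68 m/s = 2.088e+04 s = 0.2417 d.
C = 2.015·exp(−0.28·0.2417) = 2.015·0.9346 = 1.883 mg/L.

1.88 mg/L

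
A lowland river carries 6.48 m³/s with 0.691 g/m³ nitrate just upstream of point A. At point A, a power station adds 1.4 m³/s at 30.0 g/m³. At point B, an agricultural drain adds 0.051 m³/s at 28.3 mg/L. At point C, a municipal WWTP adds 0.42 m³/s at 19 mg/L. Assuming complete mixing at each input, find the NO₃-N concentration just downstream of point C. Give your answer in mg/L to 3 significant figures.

6.69 mg/L

After input A: C = (6.48·0.691 + 1.4·30) / 7.88 = 5.898 mg/L.
After input B: C = (7.88·5.898 + 0.051·28.3) / 7.931 = 6.042 mg/L.
After input C: C = (7.931·6.042 + 0.42·19) / 8.351 = 6.694 mg/L.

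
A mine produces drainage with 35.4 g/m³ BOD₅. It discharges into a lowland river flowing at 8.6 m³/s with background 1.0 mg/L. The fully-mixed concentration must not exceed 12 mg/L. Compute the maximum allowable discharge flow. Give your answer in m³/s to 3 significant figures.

Mass balance at complete mixing: C_std·(Q_w + Q_r) = Q_w·C_e + Q_r·C_b.
Rearranging, Q_w = Q_r·(C_std − C_b)/(C_e − C_std) = 8.6·(12 − 1) / (35.4 − 12) = 4.043 m³/s.

4.04 m³/s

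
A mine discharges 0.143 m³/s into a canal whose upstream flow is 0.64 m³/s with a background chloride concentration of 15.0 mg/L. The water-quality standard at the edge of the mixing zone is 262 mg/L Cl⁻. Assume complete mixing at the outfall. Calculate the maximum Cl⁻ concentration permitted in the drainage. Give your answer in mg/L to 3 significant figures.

1370 mg/L

Mass balance: 262·0.783 = 0.143·Cₑ + 0.64·15.
Cₑ = (205.1 − 9.6) / 0.143 = 1367 mg/L.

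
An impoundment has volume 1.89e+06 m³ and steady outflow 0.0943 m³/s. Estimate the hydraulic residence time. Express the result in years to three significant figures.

Q = 0.0943 m³/s × 3.156e+07 s/yr = 2.976e+06 m³/yr.
Hydraulic residence time τ = V/Q = 1.89e+06/2.976e+06 = 0.6351 yr.

0.635 yr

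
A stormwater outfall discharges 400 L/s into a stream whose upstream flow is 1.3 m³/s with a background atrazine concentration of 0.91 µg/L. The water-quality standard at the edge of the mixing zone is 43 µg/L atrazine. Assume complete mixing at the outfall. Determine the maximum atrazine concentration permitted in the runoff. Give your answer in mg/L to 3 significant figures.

400 L/s = 0.4 m³/s.
0.91 µg/L = 0.00091 mg/L.
43 µg/L = 0.043 mg/L.
Mass balance: 0.043·1.7 = 0.4·Cₑ + 1.3·0.00091.
Cₑ = (0.0731 − 0.001183) / 0.4 = 0.1798 mg/L.

0.180 mg/L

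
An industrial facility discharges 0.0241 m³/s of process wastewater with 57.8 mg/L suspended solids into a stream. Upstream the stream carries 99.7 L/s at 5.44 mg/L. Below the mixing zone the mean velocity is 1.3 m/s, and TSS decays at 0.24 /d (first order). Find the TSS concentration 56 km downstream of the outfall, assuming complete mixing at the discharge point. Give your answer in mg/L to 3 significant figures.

99.7 L/s = 0.0997 m³/s.
After complete mixing, C₀ = (0.0241·57.8 + 0.0997·5.44) / 0.1238 = 15.63 mg/L.
Travel time t = 5.6e+04 m / 1.3 m/s = 4.308e+04 s = 0.4986 d.
C = 15.63·exp(−0.24·0.4986) = 15.63·0.8872 = 13.87 mg/L.

13.9 mg/L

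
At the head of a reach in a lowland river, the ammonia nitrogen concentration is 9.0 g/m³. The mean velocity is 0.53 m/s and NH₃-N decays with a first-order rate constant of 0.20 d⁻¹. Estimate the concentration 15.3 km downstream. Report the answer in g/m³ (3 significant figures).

8.42 g/m³

Travel time t = 15.3 km / 0.53 m/s = 1.53e+04/0.53 = 2.887e+04 s = 0.3341 d.
First-order decay: C = 9.0·exp(−0.20·0.3341) = 9.0·0.9354 = 8.418 g/m³.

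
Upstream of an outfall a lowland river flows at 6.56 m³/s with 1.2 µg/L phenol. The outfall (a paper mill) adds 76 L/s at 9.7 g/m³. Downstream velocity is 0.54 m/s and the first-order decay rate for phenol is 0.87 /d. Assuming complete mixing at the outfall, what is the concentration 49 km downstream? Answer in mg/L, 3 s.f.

76 L/s = 0.076 m³/s.
1.2 µg/L = 0.0012 mg/L.
After complete mixing, C₀ = (0.076·9.7 + 6.56·0.0012) / 6.636 = 0.1123 mg/L.
Travel time t = 4.9e+04 m / 0.54 m/s = 9.074e+04 s = 1.05 d.
C = 0.1123·exp(−0.87·1.05) = 0.1123·0.401 = 0.04503 mg/L.

0.0450 mg/L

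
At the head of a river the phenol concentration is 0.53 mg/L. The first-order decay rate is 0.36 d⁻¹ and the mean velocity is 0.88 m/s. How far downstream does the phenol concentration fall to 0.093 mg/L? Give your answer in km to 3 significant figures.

368 km

From C = C₀·e^(−kt), t = ln(C₀/C)/k = ln(0.53/0.093)/0.36 = 1.74/0.36 = 4.834 d.
Distance = v·t = 0.88 m/s × 4.177e+05 s = 3.675e+05 m = 367.5 km.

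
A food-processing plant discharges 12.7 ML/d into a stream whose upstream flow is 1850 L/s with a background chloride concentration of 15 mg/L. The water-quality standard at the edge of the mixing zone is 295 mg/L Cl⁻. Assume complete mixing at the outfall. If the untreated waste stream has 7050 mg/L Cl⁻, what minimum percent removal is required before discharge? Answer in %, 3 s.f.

45.8 %

12.7 ML/d = 0.147 m³/s.
1850 L/s = 1.85 m³/s.
Mass balance: 295·1.997 = 0.147·Cₑ + 1.85·15.
Cₑ = (589.1 − 27.75) / 0.147 = 3819 mg/L.
Required removal = 1 − 3819/7050 = 45.83 %.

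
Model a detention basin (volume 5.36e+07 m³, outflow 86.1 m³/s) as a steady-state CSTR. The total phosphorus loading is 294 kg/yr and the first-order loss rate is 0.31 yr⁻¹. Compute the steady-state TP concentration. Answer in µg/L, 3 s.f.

Outflow Q = 86.1 m³/s × 3.156e+07 s/yr = 2.717e+09 m³/yr.
Steady-state CSTR mass balance: W = Q·C + k·V·C, so C = W/(Q + kV).
Q + kV = 2.717e+09 + 0.31·5.36e+07 = 2.734e+09 m³/yr.
C = 294/2.734e+09 = 1.075e-07 kg/m³ = 0.0001075 mg/L = 0.1075 µg/L.

0.108 µg/L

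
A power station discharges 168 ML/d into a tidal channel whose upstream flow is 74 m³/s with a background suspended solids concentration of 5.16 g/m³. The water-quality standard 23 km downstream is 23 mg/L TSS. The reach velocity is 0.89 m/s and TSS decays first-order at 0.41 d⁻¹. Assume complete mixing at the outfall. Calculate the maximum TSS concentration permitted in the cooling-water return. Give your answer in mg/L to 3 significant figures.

168 ML/d = 1.944 m³/s.
Travel time to the compliance point: t = 2.3e+04/0.89 = 2.584e+04 s = 0.2991 d; decay factor exp(−0.41·0.2991) = 0.8846.
So the concentration just after mixing may be at most 23/0.8846 = 26 mg/L.
Mass balance: 26·75.94 = 1.944·Cₑ + 74·5.16.
Cₑ = (1975 − 381.8) / 1.944 = 819.1 mg/L.

819 mg/L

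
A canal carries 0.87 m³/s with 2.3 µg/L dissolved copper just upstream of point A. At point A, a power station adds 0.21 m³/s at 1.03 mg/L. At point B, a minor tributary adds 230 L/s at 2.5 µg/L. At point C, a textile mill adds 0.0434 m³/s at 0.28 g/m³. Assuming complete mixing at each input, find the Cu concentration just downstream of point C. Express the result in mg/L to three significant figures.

2.3 µg/L = 0.0023 mg/L.
After input A: C = (0.87·0.0023 + 0.21·1.03) / 1.08 = 0.2021 mg/L.
230 L/s = 0.23 m³/s.
2.5 µg/L = 0.0025 mg/L.
After input B: C = (1.08·0.2021 + 0.23·0.0025) / 1.31 = 0.1671 mg/L.
After input C: C = (1.31·0.1671 + 0.0434·0.28) / 1.353 = 0.1707 mg/L.

0.171 mg/L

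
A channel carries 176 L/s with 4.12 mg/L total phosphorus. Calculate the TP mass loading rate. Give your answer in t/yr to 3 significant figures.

22.9 t/yr

176 L/s = 0.176 m³/s.
Mass flux = Q·C = 0.176 m³/s × 4.12 g/m³ = 0.7251 g/s.
= 0.7251 g/s × 31.56 = 22.88 t/yr.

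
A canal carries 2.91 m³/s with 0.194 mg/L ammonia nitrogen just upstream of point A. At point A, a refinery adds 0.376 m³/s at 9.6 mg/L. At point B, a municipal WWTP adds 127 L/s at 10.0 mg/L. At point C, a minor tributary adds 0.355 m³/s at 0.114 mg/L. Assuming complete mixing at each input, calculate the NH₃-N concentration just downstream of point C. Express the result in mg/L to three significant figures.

1.46 mg/L

After input A: C = (2.91·0.194 + 0.376·9.6) / 3.286 = 1.27 mg/L.
127 L/s = 0.127 m³/s.
After input B: C = (3.286·1.27 + 0.127·10) / 3.413 = 1.595 mg/L.
After input C: C = (3.413·1.595 + 0.355·0.114) / 3.768 = 1.456 mg/L.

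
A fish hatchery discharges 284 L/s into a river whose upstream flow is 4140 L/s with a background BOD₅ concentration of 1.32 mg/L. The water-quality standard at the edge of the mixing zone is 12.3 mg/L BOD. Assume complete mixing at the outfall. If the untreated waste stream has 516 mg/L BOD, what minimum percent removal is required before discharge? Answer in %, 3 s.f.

284 L/s = 0.284 m³/s.
4140 L/s = 4.14 m³/s.
Mass balance: 12.3·4.424 = 0.284·Cₑ + 4.14·1.32.
Cₑ = (54.42 − 5.465) / 0.284 = 172.4 mg/L.
Required removal = 1 − 172.4/516 = 66.6 %.

66.6 %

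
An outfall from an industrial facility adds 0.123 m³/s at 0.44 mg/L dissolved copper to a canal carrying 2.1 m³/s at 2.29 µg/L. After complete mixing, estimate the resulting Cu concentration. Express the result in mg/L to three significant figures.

0.0265 mg/L

2.29 µg/L = 0.00229 mg/L.
By mass balance at complete mixing, C = (0.123·0.44 + 2.1·0.00229) / (0.123 + 2.1) = 0.05893/2.223 = 0.02651 mg/L.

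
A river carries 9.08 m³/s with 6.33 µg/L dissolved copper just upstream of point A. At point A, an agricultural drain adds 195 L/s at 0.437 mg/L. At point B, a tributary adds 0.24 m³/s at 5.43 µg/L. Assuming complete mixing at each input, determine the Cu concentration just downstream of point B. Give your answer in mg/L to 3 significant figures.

0.0151 mg/L

6.33 µg/L = 0.00633 mg/L.
195 L/s = 0.195 m³/s.
After input A: C = (9.08·0.00633 + 0.195·0.437) / 9.275 = 0.01538 mg/L.
5.43 µg/L = 0.00543 mg/L.
After input B: C = (9.275·0.01538 + 0.24·0.00543) / 9.515 = 0.01513 mg/L.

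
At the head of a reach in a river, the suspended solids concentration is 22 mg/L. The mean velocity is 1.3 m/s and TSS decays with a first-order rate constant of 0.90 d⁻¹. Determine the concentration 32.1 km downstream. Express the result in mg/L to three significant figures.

Travel time t = 32.1 km / 1.3 m/s = 3.21e+04/1.3 = 2.469e+04 s = 0.2858 d.
First-order decay: C = 22·exp(−0.90·0.2858) = 22·0.7732 = 17.01 mg/L.

17.0 mg/L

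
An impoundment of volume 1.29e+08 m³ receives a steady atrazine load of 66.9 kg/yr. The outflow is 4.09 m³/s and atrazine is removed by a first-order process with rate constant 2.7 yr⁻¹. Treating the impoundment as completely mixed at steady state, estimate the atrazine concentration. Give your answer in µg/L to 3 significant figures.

0.140 µg/L

Outflow Q = 4.09 m³/s × 3.156e+07 s/yr = 1.291e+08 m³/yr.
Steady-state CSTR mass balance: W = Q·C + k·V·C, so C = W/(Q + kV).
Q + kV = 1.291e+08 + 2.7·1.29e+08 = 4.774e+08 m³/yr.
C = 66.9/4.774e+08 = 1.401e-07 kg/m³ = 0.0001401 mg/L = 0.1401 µg/L.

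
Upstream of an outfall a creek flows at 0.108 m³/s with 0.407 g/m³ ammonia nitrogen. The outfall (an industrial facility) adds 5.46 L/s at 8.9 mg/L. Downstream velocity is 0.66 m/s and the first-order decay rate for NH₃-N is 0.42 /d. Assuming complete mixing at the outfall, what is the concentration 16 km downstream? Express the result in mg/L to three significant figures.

5.46 L/s = 0.00546 m³/s.
After complete mixing, C₀ = (0.00546·8.9 + 0.108·0.407) / 0.1135 = 0.8157 mg/L.
Travel time t = 1.6e+04 m / 0.66 m/s = 2.424e+04 s = 0.2806 d.
C = 0.8157·exp(−0.42·0.2806) = 0.8157·0.8888 = 0.725 mg/L.

0.725 mg/L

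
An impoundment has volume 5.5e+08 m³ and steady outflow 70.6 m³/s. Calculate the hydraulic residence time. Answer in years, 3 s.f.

0.247 yr

Q = 70.6 m³/s × 3.156e+07 s/yr = 2.228e+09 m³/yr.
Hydraulic residence time τ = V/Q = 5.5e+08/2.228e+09 = 0.2469 yr.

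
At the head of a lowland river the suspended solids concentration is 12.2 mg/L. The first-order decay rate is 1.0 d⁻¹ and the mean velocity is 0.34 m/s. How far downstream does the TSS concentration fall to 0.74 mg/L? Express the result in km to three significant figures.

82.3 km

From C = C₀·e^(−kt), t = ln(C₀/C)/k = ln(12.2/0.74)/1.0 = 2.803/1.0 = 2.803 d.
Distance = v·t = 0.34 m/s × 2.421e+05 s = 8.233e+04 m = 82.33 km.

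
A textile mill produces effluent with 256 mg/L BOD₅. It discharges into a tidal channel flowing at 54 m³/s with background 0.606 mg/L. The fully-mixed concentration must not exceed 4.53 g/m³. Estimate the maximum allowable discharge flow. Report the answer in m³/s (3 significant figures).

Mass balance at complete mixing: C_std·(Q_w + Q_r) = Q_w·C_e + Q_r·C_b.
Rearranging, Q_w = Q_r·(C_std − C_b)/(C_e − C_std) = 54·(4.53 − 0.606) / (256 − 4.53) = 0.8426 m³/s.

0.843 m³/s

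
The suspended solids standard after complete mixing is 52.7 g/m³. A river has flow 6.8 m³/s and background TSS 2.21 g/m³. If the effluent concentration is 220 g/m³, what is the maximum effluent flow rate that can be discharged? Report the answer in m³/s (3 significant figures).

Mass balance at complete mixing: C_std·(Q_w + Q_r) = Q_w·C_e + Q_r·C_b.
Rearranging, Q_w = Q_r·(C_std − C_b)/(C_e − C_std) = 6.8·(52.7 − 2.21) / (220 − 52.7) = 2.052 m³/s.

2.05 m³/s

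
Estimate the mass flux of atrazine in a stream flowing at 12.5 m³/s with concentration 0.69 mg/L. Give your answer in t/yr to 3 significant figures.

Mass flux = Q·C = 12.5 m³/s × 0.69 g/m³ = 8.625 g/s.
= 8.625 g/s × 31.56 = 272.2 t/yr.

272 t/yr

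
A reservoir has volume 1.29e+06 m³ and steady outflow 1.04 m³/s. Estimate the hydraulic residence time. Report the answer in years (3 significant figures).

Q = 1.04 m³/s × 3.156e+07 s/yr = 3.282e+07 m³/yr.
Hydraulic residence time τ = V/Q = 1.29e+06/3.282e+07 = 0.03931 yr.

0.0393 yr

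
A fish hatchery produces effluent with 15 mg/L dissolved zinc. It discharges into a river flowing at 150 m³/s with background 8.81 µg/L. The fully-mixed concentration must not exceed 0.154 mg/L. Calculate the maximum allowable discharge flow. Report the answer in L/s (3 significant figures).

1470 L/s

8.81 µg/L = 0.00881 mg/L.
Mass balance at complete mixing: C_std·(Q_w + Q_r) = Q_w·C_e + Q_r·C_b.
Rearranging, Q_w = Q_r·(C_std − C_b)/(C_e − C_std) = 150·(0.154 − 0.00881) / (15 − 0.154) = 1.467 m³/s.
= 1467 L/s.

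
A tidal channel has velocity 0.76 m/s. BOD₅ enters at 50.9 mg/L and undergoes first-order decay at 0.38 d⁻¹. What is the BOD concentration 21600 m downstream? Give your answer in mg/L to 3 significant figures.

Travel time t = 21600 m / 0.76 m/s = 2.16e+04/0.76 = 2.842e+04 s = 0.3289 d.
First-order decay: C = 50.9·exp(−0.38·0.3289) = 50.9·0.8825 = 44.92 mg/L.

44.9 mg/L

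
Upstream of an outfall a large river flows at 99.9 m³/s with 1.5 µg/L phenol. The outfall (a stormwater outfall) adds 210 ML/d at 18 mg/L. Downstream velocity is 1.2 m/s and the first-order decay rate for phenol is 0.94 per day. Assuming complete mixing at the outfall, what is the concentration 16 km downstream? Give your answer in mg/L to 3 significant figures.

0.371 mg/L

210 ML/d = 2.431 m³/s.
1.5 µg/L = 0.0015 mg/L.
After complete mixing, C₀ = (2.431·18 + 99.9·0.0015) / 102.3 = 0.429 mg/L.
Travel time t = 1.6e+04 m / 1.2 m/s = 1.333e+04 s = 0.1543 d.
C = 0.429·exp(−0.94·0.1543) = 0.429·0.865 = 0.3711 mg/L.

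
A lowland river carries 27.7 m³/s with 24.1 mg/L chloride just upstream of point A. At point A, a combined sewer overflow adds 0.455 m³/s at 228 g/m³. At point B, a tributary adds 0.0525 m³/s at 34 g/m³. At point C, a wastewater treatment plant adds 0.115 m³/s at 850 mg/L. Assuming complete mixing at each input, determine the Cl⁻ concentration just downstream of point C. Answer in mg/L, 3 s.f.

After input A: C = (27.7·24.1 + 0.455·228) / 28.15 = 27.4 mg/L.
After input B: C = (28.15·27.4 + 0.0525·34) / 28.21 = 27.41 mg/L.
After input C: C = (28.21·27.41 + 0.115·850) / 28.32 = 30.75 mg/L.

30.7 mg/L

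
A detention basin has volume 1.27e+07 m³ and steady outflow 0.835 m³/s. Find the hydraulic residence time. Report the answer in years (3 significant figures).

0.482 yr

Q = 0.835 m³/s × 3.156e+07 s/yr = 2.635e+07 m³/yr.
Hydraulic residence time τ = V/Q = 1.27e+07/2.635e+07 = 0.482 yr.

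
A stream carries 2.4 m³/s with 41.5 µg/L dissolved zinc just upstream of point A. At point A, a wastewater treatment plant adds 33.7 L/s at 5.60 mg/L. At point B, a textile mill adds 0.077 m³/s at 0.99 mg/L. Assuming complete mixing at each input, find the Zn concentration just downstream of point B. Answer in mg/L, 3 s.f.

0.145 mg/L

41.5 µg/L = 0.0415 mg/L.
33.7 L/s = 0.0337 m³/s.
After input A: C = (2.4·0.0415 + 0.0337·5.6) / 2.434 = 0.1185 mg/L.
After input B: C = (2.434·0.1185 + 0.077·0.99) / 2.511 = 0.1452 mg/L.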